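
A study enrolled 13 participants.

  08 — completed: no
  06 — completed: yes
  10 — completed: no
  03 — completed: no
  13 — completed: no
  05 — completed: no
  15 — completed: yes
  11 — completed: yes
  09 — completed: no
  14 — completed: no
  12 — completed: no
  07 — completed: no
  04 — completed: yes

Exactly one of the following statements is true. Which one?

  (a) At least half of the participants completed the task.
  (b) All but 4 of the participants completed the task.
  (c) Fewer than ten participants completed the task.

(c)

|A| = 13, |A ∩ B| = 4, |A ∖ B| = 9.
(a) requires |A ∩ B| ≥ |A ∖ B|: false.
(b) requires |A ∖ B| = 4: false.
(c) requires |A ∩ B| < 10: true.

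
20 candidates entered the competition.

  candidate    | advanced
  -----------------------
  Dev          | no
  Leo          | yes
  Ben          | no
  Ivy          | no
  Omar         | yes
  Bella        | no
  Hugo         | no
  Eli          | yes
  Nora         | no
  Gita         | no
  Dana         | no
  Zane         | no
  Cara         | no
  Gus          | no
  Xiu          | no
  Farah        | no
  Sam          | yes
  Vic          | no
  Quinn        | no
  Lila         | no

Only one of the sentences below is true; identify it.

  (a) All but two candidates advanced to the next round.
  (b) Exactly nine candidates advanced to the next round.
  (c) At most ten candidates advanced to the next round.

(c)

|A| = 20, |A ∩ B| = 4, |A ∖ B| = 16.
(a) requires |A ∖ B| = 2: false.
(b) requires |A ∩ B| = 9: false.
(c) requires |A ∩ B| ≤ 10: true.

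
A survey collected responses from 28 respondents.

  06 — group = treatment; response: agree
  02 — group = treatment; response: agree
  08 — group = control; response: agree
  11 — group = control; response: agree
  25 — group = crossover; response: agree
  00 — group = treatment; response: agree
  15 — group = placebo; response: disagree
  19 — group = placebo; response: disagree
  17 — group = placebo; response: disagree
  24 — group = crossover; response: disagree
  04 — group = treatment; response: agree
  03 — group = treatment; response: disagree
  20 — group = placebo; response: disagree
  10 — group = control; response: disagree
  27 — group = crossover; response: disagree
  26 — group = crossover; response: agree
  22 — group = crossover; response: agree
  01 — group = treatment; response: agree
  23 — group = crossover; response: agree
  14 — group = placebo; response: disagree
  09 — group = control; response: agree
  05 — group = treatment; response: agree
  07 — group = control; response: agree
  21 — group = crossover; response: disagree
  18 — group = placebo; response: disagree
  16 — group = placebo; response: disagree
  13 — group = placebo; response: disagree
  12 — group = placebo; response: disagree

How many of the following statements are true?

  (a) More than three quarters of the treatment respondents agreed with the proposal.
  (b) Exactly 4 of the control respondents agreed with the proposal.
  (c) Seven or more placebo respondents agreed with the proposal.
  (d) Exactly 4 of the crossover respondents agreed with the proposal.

3

(a) treatment: |A| = 7, |A ∩ B| = 6; needs |A ∩ B| / |A| > 3/4 — true.
(b) control: |A| = 5, |A ∩ B| = 4; needs |A ∩ B| = 4 — true.
(c) placebo: |A| = 9, |A ∩ B| = 0; needs |A ∩ B| ≥ 7 — false.
(d) crossover: |A| = 7, |A ∩ B| = 4; needs |A ∩ B| = 4 — true.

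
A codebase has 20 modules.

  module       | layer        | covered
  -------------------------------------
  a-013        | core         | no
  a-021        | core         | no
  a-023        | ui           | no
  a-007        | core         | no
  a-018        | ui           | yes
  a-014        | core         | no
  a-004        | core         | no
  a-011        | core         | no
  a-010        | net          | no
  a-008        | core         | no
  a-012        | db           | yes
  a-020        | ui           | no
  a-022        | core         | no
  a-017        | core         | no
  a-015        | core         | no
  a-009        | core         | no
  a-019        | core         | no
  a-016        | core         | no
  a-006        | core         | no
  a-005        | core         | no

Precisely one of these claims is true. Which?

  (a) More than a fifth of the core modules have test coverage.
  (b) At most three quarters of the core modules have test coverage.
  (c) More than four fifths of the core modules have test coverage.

|A| = 15, |A ∩ B| = 0, |A ∖ B| = 15.
(a) requires |A ∩ B| / |A| > 1/5: false.
(b) requires |A ∩ B| / |A| ≤ 3/4: true.
(c) requires |A ∩ B| / |A| > 4/5: false.

(b)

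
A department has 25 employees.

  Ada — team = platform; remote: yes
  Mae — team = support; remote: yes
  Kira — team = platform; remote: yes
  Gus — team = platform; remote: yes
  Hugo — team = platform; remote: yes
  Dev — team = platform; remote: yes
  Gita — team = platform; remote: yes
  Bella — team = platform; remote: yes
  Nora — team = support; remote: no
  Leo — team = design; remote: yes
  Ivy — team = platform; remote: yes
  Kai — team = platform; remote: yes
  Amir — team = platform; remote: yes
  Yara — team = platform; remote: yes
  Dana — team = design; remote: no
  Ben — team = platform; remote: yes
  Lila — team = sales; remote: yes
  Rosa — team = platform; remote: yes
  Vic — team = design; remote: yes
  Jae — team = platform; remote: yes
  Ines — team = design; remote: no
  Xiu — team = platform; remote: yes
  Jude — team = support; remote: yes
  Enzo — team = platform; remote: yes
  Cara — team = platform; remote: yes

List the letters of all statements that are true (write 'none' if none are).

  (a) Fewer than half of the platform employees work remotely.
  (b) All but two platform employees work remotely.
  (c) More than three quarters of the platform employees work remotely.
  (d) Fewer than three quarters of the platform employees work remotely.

(c)

|A| = 17, |A ∩ B| = 17, |A ∖ B| = 0.
(a) |A ∩ B| < |A ∖ B|: fails.
(b) |A ∖ B| = 2: fails.
(c) |A ∩ B| / |A| > 3/4: holds.
(d) |A ∩ B| / |A| < 3/4: fails.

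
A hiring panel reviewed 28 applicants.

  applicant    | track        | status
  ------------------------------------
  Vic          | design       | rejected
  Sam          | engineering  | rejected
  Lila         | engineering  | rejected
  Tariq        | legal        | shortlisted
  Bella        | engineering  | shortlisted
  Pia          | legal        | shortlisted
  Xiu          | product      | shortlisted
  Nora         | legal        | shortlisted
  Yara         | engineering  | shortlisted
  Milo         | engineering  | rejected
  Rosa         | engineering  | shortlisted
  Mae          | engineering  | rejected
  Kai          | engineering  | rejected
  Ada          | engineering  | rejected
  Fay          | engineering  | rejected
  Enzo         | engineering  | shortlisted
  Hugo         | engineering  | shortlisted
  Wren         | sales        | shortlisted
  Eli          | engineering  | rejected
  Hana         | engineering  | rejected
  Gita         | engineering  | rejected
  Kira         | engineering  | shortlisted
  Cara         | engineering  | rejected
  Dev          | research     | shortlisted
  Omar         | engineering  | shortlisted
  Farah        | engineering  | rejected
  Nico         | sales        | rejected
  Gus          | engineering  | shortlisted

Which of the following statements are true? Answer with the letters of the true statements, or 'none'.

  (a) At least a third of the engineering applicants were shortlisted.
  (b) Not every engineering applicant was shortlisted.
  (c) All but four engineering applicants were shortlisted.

|A| = 20, |A ∩ B| = 8, |A ∖ B| = 12.
(a) |A ∩ B| / |A| ≥ 1/3: holds.
(b) A ⊄ B (|A ∖ B| ≥ 1): holds.
(c) |A ∖ B| = 4: fails.

(a), (b)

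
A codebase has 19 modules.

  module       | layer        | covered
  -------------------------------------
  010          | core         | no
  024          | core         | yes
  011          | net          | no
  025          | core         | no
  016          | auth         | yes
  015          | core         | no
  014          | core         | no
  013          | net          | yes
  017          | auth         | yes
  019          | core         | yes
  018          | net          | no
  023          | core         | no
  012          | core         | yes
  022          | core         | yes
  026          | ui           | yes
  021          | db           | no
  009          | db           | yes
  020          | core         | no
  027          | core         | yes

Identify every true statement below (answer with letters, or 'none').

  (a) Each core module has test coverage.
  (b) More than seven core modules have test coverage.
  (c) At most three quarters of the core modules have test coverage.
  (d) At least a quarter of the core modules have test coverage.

|A| = 11, |A ∩ B| = 5, |A ∖ B| = 6.
(a) A ⊆ B, i.e. every element of A is in B (|A ∖ B| = 0): fails.
(b) |A ∩ B| > 7: fails.
(c) |A ∩ B| / |A| ≤ 3/4: holds.
(d) |A ∩ B| / |A| ≥ 1/4: holds.

(c), (d)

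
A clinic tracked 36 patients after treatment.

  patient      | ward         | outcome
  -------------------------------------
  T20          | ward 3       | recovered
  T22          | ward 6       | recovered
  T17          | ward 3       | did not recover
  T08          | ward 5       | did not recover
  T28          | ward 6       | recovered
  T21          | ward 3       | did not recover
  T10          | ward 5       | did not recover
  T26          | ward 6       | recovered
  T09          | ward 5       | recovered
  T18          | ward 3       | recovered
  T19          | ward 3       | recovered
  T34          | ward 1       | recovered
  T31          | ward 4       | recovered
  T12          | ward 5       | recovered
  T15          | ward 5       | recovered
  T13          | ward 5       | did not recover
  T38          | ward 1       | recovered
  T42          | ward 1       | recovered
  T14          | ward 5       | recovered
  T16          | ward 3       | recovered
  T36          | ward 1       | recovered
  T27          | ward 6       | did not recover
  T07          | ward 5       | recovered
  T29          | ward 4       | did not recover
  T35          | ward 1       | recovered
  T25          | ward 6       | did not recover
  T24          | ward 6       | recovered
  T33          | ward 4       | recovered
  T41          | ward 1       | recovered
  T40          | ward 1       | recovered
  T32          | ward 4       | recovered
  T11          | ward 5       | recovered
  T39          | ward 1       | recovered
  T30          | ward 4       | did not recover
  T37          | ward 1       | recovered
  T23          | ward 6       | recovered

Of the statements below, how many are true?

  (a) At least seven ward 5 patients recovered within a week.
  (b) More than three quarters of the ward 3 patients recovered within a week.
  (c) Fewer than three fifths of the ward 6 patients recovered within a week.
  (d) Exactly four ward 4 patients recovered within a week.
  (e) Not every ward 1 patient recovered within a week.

0

(a) ward 5: |A| = 9, |A ∩ B| = 6; needs |A ∩ B| ≥ 7 — false.
(b) ward 3: |A| = 6, |A ∩ B| = 4; needs |A ∩ B| / |A| > 3/4 — false.
(c) ward 6: |A| = 7, |A ∩ B| = 5; needs |A ∩ B| / |A| < 3/5 — false.
(d) ward 4: |A| = 5, |A ∩ B| = 3; needs |A ∩ B| = 4 — false.
(e) ward 1: |A| = 9, |A ∩ B| = 9; needs A ⊄ B (|A ∖ B| ≥ 1) — false.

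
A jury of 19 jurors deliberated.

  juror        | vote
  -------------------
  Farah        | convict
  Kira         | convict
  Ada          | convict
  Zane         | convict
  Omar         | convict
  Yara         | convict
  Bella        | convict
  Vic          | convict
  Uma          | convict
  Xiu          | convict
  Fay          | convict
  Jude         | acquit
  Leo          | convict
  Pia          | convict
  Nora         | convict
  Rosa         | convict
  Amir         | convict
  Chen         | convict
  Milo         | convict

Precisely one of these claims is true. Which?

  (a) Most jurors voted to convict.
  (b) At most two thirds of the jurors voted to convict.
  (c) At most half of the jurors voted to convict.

(a)

|A| = 19, |A ∩ B| = 18, |A ∖ B| = 1.
(a) requires |A ∩ B| > |A ∖ B|: true.
(b) requires |A ∩ B| / |A| ≤ 2/3: false.
(c) requires |A ∩ B| ≤ |A ∖ B|: false.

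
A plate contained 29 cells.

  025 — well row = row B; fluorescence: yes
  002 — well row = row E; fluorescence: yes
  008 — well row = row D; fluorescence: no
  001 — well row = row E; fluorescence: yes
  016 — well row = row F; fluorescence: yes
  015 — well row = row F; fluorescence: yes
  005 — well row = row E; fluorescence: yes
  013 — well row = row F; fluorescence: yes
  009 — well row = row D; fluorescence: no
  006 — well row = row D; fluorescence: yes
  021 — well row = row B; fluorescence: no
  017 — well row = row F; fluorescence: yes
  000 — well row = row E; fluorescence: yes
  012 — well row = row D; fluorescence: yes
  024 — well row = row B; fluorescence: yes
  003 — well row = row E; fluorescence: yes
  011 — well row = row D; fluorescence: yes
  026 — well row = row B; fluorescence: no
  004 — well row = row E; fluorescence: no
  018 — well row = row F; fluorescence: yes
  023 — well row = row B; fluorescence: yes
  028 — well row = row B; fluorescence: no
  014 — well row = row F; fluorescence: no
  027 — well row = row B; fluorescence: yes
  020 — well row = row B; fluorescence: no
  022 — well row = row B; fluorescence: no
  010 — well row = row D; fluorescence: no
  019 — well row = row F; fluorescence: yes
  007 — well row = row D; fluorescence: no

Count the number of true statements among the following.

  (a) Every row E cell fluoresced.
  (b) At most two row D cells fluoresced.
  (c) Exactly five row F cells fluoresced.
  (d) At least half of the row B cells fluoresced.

0

(a) row E: |A| = 6, |A ∩ B| = 5; needs A ⊆ B, i.e. every element of A is in B (|A ∖ B| = 0) — false.
(b) row D: |A| = 7, |A ∩ B| = 3; needs |A ∩ B| ≤ 2 — false.
(c) row F: |A| = 7, |A ∩ B| = 6; needs |A ∩ B| = 5 — false.
(d) row B: |A| = 9, |A ∩ B| = 4; needs |A ∩ B| ≥ |A ∖ B| — false.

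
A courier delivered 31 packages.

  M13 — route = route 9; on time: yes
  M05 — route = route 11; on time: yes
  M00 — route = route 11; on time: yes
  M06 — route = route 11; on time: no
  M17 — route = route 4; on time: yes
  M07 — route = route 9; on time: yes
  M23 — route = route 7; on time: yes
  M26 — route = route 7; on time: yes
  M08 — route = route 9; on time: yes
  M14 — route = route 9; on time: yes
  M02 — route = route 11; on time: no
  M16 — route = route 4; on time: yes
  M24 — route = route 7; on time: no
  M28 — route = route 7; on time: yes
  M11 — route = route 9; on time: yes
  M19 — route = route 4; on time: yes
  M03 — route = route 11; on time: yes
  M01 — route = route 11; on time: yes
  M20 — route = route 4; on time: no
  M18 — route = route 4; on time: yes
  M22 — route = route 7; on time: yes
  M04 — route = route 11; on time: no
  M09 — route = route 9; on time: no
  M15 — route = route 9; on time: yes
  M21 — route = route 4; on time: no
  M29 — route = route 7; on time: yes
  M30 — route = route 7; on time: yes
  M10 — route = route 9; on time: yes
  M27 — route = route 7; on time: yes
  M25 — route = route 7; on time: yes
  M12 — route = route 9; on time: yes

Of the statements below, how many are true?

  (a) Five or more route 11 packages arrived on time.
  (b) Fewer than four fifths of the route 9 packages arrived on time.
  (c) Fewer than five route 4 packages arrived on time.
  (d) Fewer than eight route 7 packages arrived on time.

(a) route 11: |A| = 7, |A ∩ B| = 4; needs |A ∩ B| ≥ 5 — false.
(b) route 9: |A| = 9, |A ∩ B| = 8; needs |A ∩ B| / |A| < 4/5 — false.
(c) route 4: |A| = 6, |A ∩ B| = 4; needs |A ∩ B| < 5 — true.
(d) route 7: |A| = 9, |A ∩ B| = 8; needs |A ∩ B| < 8 — false.

1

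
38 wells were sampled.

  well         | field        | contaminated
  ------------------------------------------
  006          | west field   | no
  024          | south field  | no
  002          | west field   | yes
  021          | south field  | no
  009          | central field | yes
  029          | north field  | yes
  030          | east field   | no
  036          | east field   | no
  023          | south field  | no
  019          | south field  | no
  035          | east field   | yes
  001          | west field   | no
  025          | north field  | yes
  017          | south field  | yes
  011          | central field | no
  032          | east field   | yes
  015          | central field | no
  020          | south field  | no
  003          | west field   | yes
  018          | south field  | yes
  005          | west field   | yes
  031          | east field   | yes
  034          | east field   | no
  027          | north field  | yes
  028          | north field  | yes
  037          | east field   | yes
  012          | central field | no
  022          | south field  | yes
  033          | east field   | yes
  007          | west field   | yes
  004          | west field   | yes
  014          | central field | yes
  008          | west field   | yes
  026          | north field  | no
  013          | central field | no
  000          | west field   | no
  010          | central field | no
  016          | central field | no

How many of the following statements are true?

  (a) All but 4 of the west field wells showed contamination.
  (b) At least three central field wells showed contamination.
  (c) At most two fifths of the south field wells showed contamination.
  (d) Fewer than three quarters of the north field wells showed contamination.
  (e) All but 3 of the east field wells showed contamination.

2

(a) west field: |A| = 9, |A ∩ B| = 6; needs |A ∖ B| = 4 — false.
(b) central field: |A| = 8, |A ∩ B| = 2; needs |A ∩ B| ≥ 3 — false.
(c) south field: |A| = 8, |A ∩ B| = 3; needs |A ∩ B| / |A| ≤ 2/5 — true.
(d) north field: |A| = 5, |A ∩ B| = 4; needs |A ∩ B| / |A| < 3/4 — false.
(e) east field: |A| = 8, |A ∩ B| = 5; needs |A ∖ B| = 3 — true.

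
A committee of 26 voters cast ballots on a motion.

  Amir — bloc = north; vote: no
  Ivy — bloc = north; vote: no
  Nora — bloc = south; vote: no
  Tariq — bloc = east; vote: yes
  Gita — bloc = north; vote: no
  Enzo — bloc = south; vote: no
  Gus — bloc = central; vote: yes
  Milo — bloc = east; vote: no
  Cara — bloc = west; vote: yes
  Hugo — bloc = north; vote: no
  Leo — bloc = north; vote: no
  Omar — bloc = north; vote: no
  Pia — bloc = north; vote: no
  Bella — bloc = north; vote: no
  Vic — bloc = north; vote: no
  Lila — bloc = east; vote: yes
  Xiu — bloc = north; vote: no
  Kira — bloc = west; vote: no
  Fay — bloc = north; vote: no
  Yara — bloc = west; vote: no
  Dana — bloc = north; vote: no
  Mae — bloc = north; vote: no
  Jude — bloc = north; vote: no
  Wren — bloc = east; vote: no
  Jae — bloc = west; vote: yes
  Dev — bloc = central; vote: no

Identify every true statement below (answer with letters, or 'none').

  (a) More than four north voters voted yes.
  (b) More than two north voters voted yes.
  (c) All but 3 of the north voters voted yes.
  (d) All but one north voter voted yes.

|A| = 14, |A ∩ B| = 0, |A ∖ B| = 14.
(a) |A ∩ B| > 4: fails.
(b) |A ∩ B| > 2: fails.
(c) |A ∖ B| = 3: fails.
(d) |A ∖ B| = 1: fails.

none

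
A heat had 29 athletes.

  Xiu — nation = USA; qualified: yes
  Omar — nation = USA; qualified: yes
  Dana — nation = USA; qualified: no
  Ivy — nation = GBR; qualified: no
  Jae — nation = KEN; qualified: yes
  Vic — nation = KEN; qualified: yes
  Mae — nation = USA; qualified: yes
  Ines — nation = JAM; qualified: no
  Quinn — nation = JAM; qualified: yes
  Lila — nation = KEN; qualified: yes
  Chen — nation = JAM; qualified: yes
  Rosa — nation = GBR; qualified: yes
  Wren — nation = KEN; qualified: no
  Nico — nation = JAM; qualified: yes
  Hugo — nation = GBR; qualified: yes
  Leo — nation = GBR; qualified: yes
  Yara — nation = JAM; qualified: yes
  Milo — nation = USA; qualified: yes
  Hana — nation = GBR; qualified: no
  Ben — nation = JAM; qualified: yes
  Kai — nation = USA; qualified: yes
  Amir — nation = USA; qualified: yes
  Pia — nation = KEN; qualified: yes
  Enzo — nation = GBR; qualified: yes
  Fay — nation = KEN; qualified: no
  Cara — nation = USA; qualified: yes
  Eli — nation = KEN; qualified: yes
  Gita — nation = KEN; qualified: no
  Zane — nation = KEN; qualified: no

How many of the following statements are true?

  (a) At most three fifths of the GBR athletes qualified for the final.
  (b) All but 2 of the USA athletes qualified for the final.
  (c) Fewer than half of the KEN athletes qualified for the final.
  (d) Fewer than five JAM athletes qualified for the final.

(a) GBR: |A| = 6, |A ∩ B| = 4; needs |A ∩ B| / |A| ≤ 3/5 — false.
(b) USA: |A| = 8, |A ∩ B| = 7; needs |A ∖ B| = 2 — false.
(c) KEN: |A| = 9, |A ∩ B| = 5; needs |A ∩ B| < |A ∖ B| — false.
(d) JAM: |A| = 6, |A ∩ B| = 5; needs |A ∩ B| < 5 — false.

0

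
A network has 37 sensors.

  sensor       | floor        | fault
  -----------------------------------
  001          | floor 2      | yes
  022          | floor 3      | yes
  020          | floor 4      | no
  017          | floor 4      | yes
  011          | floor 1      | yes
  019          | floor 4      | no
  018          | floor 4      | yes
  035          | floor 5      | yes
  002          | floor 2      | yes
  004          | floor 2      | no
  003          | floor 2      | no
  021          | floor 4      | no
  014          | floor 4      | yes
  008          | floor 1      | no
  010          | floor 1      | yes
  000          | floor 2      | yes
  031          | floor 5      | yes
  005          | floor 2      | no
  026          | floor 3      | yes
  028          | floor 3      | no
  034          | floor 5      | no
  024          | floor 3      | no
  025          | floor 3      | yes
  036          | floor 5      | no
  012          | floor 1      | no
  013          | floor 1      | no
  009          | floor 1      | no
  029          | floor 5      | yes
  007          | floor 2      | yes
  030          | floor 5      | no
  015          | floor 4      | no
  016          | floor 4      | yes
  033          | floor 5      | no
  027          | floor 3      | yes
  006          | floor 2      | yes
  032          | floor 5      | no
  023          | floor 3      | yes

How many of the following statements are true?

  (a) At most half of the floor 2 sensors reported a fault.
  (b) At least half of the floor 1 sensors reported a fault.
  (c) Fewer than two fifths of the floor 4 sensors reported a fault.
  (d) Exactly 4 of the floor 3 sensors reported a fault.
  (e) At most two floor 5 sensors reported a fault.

0

(a) floor 2: |A| = 8, |A ∩ B| = 5; needs |A ∩ B| ≤ |A ∖ B| — false.
(b) floor 1: |A| = 6, |A ∩ B| = 2; needs |A ∩ B| ≥ |A ∖ B| — false.
(c) floor 4: |A| = 8, |A ∩ B| = 4; needs |A ∩ B| / |A| < 2/5 — false.
(d) floor 3: |A| = 7, |A ∩ B| = 5; needs |A ∩ B| = 4 — false.
(e) floor 5: |A| = 8, |A ∩ B| = 3; needs |A ∩ B| ≤ 2 — false.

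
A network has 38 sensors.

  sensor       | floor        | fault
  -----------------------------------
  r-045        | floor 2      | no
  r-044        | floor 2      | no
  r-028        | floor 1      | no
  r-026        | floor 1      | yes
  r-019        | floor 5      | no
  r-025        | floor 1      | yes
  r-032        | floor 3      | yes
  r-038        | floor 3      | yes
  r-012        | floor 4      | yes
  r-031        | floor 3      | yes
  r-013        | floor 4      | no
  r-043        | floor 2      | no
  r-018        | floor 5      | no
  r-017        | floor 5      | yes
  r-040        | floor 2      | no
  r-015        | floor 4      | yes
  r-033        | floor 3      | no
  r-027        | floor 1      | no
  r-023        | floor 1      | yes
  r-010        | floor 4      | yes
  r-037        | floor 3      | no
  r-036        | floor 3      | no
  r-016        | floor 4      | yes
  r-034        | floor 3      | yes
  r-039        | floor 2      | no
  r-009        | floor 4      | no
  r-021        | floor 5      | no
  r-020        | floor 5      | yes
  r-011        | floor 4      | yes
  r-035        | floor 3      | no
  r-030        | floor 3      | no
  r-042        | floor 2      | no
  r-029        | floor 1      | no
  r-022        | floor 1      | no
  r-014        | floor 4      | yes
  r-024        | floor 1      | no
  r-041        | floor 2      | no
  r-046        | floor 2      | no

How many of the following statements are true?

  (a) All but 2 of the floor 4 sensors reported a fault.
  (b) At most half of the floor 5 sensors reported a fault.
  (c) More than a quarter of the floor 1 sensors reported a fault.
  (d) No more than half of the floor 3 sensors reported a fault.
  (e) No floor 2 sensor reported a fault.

5

(a) floor 4: |A| = 8, |A ∩ B| = 6; needs |A ∖ B| = 2 — true.
(b) floor 5: |A| = 5, |A ∩ B| = 2; needs |A ∩ B| ≤ |A ∖ B| — true.
(c) floor 1: |A| = 8, |A ∩ B| = 3; needs |A ∩ B| / |A| > 1/4 — true.
(d) floor 3: |A| = 9, |A ∩ B| = 4; needs |A ∩ B| ≤ |A ∖ B| — true.
(e) floor 2: |A| = 8, |A ∩ B| = 0; needs A ∩ B = ∅ (|A ∩ B| = 0) — true.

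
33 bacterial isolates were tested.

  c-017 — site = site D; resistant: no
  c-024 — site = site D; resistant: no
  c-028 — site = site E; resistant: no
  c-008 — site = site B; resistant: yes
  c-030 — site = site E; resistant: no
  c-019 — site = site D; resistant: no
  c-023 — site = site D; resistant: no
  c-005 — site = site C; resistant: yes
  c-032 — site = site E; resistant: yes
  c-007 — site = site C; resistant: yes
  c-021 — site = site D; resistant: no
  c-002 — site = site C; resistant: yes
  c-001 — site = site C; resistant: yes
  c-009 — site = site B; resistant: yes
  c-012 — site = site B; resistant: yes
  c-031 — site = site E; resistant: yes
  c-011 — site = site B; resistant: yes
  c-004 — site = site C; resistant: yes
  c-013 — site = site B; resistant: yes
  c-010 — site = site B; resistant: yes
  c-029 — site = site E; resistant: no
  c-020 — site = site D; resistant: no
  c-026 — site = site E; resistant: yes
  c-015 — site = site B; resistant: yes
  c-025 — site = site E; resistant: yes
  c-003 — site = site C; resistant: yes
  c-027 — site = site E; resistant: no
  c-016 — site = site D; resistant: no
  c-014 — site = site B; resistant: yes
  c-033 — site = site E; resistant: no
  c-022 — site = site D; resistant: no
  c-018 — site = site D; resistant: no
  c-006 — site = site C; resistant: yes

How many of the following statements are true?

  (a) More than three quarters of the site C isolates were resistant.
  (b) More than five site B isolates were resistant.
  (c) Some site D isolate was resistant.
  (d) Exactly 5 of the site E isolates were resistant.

2

(a) site C: |A| = 7, |A ∩ B| = 7; needs |A ∩ B| / |A| > 3/4 — true.
(b) site B: |A| = 8, |A ∩ B| = 8; needs |A ∩ B| > 5 — true.
(c) site D: |A| = 9, |A ∩ B| = 0; needs A ∩ B ≠ ∅ (|A ∩ B| ≥ 1) — false.
(d) site E: |A| = 9, |A ∩ B| = 4; needs |A ∩ B| = 5 — false.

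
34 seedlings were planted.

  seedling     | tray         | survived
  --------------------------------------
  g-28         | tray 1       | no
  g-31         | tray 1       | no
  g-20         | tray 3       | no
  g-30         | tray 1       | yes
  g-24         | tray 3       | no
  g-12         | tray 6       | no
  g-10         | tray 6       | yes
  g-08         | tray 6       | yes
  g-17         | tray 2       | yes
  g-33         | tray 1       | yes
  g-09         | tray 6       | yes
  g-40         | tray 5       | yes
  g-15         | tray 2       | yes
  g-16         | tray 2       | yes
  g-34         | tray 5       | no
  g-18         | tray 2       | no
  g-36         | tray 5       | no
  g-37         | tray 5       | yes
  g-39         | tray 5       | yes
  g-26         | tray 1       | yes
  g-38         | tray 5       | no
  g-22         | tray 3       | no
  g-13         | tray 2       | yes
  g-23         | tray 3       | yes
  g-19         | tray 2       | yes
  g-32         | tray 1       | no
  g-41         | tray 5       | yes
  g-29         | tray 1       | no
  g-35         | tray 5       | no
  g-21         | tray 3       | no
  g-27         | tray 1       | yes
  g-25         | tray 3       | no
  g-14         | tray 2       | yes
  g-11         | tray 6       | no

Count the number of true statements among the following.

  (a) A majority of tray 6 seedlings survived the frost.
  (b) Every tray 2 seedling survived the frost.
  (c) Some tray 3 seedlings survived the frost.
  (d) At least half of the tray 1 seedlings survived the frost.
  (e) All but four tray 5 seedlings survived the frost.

(a) tray 6: |A| = 5, |A ∩ B| = 3; needs |A ∩ B| > |A ∖ B| — true.
(b) tray 2: |A| = 7, |A ∩ B| = 6; needs A ⊆ B, i.e. every element of A is in B (|A ∖ B| = 0) — false.
(c) tray 3: |A| = 6, |A ∩ B| = 1; needs A ∩ B ≠ ∅ (|A ∩ B| ≥ 1) — true.
(d) tray 1: |A| = 8, |A ∩ B| = 4; needs |A ∩ B| ≥ |A ∖ B| — true.
(e) tray 5: |A| = 8, |A ∩ B| = 4; needs |A ∖ B| = 4 — true.

4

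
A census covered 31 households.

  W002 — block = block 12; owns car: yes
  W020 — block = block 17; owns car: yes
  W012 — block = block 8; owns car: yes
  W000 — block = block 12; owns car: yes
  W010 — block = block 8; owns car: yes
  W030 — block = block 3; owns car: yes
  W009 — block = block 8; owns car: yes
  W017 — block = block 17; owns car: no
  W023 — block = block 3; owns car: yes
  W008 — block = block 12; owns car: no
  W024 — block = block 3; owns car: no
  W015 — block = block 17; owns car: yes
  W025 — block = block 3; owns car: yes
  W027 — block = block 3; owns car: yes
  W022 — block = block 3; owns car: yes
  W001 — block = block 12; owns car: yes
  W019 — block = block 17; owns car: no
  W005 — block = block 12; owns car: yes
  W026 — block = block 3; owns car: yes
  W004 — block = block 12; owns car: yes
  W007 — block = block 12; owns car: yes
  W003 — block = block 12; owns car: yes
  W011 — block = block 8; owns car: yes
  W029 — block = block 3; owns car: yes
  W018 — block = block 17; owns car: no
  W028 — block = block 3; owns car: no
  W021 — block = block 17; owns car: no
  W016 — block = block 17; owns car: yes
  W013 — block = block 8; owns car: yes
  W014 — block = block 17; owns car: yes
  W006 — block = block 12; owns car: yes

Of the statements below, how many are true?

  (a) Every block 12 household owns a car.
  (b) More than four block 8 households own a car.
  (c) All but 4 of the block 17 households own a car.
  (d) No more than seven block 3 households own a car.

3

(a) block 12: |A| = 9, |A ∩ B| = 8; needs A ⊆ B, i.e. every element of A is in B (|A ∖ B| = 0) — false.
(b) block 8: |A| = 5, |A ∩ B| = 5; needs |A ∩ B| > 4 — true.
(c) block 17: |A| = 8, |A ∩ B| = 4; needs |A ∖ B| = 4 — true.
(d) block 3: |A| = 9, |A ∩ B| = 7; needs |A ∩ B| ≤ 7 — true.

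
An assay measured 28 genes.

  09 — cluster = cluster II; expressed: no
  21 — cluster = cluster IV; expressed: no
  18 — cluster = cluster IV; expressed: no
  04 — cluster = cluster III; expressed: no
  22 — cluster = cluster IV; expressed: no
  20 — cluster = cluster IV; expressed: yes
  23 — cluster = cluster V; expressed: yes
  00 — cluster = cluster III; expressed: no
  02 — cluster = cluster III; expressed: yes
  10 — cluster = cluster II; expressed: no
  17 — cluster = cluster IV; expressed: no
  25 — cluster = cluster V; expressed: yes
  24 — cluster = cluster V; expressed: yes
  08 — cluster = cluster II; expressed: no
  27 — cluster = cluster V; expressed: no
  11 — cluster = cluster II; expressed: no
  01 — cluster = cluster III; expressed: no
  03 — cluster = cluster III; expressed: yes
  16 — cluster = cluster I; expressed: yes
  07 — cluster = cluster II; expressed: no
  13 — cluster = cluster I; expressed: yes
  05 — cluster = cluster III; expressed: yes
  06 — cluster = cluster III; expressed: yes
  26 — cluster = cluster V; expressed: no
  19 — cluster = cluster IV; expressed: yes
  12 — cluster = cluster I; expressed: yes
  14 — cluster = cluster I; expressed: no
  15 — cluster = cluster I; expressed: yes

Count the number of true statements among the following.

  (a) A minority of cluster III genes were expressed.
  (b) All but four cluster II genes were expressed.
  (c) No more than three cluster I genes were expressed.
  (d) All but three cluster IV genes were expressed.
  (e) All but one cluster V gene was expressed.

(a) cluster III: |A| = 7, |A ∩ B| = 4; needs |A ∩ B| < |A ∖ B| — false.
(b) cluster II: |A| = 5, |A ∩ B| = 0; needs |A ∖ B| = 4 — false.
(c) cluster I: |A| = 5, |A ∩ B| = 4; needs |A ∩ B| ≤ 3 — false.
(d) cluster IV: |A| = 6, |A ∩ B| = 2; needs |A ∖ B| = 3 — false.
(e) cluster V: |A| = 5, |A ∩ B| = 3; needs |A ∖ B| = 1 — false.

0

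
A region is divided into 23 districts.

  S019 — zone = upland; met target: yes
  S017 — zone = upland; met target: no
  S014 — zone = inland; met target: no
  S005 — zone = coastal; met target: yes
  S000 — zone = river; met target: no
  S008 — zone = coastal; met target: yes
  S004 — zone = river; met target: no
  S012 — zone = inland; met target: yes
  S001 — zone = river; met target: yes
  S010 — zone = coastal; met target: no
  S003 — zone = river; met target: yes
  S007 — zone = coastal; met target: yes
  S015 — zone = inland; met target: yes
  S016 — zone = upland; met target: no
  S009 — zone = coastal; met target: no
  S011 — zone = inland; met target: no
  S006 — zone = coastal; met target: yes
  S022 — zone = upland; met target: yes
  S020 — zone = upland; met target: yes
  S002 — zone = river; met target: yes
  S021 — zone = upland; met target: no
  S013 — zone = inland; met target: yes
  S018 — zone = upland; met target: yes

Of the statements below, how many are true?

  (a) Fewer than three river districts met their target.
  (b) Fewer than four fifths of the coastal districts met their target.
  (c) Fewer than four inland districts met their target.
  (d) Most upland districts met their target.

(a) river: |A| = 5, |A ∩ B| = 3; needs |A ∩ B| < 3 — false.
(b) coastal: |A| = 6, |A ∩ B| = 4; needs |A ∩ B| / |A| < 4/5 — true.
(c) inland: |A| = 5, |A ∩ B| = 3; needs |A ∩ B| < 4 — true.
(d) upland: |A| = 7, |A ∩ B| = 4; needs |A ∩ B| > |A ∖ B| — true.

3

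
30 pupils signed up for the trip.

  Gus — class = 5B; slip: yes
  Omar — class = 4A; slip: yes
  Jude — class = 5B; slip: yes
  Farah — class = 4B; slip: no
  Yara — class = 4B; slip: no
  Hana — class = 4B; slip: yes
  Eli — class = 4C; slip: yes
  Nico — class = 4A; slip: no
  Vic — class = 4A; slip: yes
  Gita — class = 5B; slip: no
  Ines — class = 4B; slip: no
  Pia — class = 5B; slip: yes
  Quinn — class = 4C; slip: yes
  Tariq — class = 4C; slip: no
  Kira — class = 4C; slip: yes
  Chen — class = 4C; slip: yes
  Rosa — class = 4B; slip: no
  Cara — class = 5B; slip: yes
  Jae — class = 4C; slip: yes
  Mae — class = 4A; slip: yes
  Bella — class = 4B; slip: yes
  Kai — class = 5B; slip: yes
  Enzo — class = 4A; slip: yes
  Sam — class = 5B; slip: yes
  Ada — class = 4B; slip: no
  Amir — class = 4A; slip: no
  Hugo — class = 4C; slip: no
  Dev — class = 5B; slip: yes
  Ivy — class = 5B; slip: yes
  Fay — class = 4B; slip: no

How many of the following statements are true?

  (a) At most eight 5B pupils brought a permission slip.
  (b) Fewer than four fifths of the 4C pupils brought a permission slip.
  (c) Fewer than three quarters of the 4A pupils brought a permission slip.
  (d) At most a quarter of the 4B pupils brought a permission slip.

(a) 5B: |A| = 9, |A ∩ B| = 8; needs |A ∩ B| ≤ 8 — true.
(b) 4C: |A| = 7, |A ∩ B| = 5; needs |A ∩ B| / |A| < 4/5 — true.
(c) 4A: |A| = 6, |A ∩ B| = 4; needs |A ∩ B| / |A| < 3/4 — true.
(d) 4B: |A| = 8, |A ∩ B| = 2; needs |A ∩ B| / |A| ≤ 1/4 — true.

4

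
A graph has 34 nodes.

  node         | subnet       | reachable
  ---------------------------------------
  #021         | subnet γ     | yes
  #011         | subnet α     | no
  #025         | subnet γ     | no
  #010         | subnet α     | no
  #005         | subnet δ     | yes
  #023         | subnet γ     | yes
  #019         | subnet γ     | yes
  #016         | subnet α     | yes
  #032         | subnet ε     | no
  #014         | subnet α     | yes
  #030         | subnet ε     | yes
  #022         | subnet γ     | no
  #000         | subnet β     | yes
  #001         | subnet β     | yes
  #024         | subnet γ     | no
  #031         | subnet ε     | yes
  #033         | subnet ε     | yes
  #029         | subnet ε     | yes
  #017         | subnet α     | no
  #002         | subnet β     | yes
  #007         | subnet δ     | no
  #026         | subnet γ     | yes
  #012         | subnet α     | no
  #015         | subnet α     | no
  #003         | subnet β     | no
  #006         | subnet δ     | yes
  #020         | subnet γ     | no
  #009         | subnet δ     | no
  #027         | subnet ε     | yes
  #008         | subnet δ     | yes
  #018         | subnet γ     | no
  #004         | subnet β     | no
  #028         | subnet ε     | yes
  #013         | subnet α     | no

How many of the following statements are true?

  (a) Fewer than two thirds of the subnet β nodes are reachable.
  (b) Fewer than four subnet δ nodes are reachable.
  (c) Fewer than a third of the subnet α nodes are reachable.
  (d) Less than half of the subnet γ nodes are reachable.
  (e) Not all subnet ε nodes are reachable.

(a) subnet β: |A| = 5, |A ∩ B| = 3; needs |A ∩ B| / |A| < 2/3 — true.
(b) subnet δ: |A| = 5, |A ∩ B| = 3; needs |A ∩ B| < 4 — true.
(c) subnet α: |A| = 8, |A ∩ B| = 2; needs |A ∩ B| / |A| < 1/3 — true.
(d) subnet γ: |A| = 9, |A ∩ B| = 4; needs |A ∩ B| < |A ∖ B| — true.
(e) subnet ε: |A| = 7, |A ∩ B| = 6; needs A ⊄ B (|A ∖ B| ≥ 1) — true.

5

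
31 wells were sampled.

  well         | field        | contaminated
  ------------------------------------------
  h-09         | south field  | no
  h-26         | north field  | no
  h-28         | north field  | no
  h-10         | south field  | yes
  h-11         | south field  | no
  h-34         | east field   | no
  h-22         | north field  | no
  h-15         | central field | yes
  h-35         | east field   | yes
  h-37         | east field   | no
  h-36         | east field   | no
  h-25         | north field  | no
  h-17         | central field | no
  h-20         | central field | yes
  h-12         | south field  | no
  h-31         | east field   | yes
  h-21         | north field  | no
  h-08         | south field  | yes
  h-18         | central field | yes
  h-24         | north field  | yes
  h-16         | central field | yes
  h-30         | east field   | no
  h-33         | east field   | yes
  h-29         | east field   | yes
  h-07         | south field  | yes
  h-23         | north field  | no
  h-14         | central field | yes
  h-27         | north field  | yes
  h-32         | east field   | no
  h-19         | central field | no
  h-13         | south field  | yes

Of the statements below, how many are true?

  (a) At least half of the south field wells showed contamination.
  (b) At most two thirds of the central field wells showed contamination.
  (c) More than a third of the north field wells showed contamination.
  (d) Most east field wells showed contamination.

(a) south field: |A| = 7, |A ∩ B| = 4; needs |A ∩ B| ≥ |A ∖ B| — true.
(b) central field: |A| = 7, |A ∩ B| = 5; needs |A ∩ B| / |A| ≤ 2/3 — false.
(c) north field: |A| = 8, |A ∩ B| = 2; needs |A ∩ B| / |A| > 1/3 — false.
(d) east field: |A| = 9, |A ∩ B| = 4; needs |A ∩ B| > |A ∖ B| — false.

1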